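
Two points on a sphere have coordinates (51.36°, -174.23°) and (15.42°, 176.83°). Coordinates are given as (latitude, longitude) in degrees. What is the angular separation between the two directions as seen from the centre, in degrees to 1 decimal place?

Let φ₁ = 0.8964 rad, φ₂ = 0.2691 rad, and Δλ = -0.1560 rad.
cos c = sin φ₁ sin φ₂ + cos φ₁ cos φ₂ cos Δλ = (0.7811)(0.2659) + (0.6244)(0.9640)(0.9879) = 0.80232,
so c = arccos(0.80232) = 0.63963 rad.
So the angular separation is 36.6°.

36.6°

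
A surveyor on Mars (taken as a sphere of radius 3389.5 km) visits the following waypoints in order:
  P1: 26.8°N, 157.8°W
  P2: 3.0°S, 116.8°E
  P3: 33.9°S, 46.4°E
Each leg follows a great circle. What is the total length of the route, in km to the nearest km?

9428 km

Leg P1→P2: central angle 1.5229 rad, distance 5161.8 km.
Leg P2→P3: central angle 1.2585 rad, distance 4265.7 km.
Total: 5161.8 + 4265.7 ≈ 9428 km.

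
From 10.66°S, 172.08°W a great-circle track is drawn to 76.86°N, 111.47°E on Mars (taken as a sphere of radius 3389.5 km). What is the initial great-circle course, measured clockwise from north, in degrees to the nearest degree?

Δλ = -76.450° = -1.3343 rad.
y = sin Δλ · cos φ₂ = (-0.9722)(0.2273) = -0.2210
x = cos φ₁ sin φ₂ − sin φ₁ cos φ₂ cos Δλ = (0.9827)(0.9738) − (-0.1850)(0.2273)(0.2343) = 0.9669
θ = atan2(y, x) = -12.88°; adding 360° gives 347°.

347°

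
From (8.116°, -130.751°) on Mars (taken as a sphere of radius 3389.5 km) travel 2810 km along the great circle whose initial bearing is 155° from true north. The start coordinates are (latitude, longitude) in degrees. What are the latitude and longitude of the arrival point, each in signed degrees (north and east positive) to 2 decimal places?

-34.48°, -108.54°

Angular distance δ = d/R = 2810/3389.5 = 0.82903 rad; initial bearing θ = 2.7053 rad.
sin φ₂ = sin φ₁ cos δ + cos φ₁ sin δ cos θ = (0.1412)(0.6756) + (0.9900)(0.7373)(-0.9063) = -0.5661, so φ₂ = -34.48°.
Δλ = atan2(sin θ sin δ cos φ₁, cos δ − sin φ₁ sin φ₂) = atan2(0.3085, 0.7555) = 22.209°.
λ₂ = -130.751° + 22.209° = -108.54°.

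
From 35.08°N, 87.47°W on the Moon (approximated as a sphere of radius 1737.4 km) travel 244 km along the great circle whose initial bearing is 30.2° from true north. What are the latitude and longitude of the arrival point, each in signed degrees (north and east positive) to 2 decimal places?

41.92°, -82.04°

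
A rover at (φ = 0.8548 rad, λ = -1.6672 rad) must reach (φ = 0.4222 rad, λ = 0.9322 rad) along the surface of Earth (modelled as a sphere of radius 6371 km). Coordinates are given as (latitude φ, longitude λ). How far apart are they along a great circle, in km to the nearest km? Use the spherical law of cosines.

11315 km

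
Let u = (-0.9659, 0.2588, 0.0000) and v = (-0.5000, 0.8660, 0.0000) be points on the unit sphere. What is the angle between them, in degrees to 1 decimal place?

45.0°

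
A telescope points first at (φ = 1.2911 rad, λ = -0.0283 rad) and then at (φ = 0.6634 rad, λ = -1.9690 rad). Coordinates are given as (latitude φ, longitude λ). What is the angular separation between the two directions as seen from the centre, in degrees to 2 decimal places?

59.12°

In radians: φ₁ = 1.2911, φ₂ = 0.6634, Δλ = -111.194° = -1.9407 rad.
Haversine: a = sin²(Δφ/2) + cos φ₁ cos φ₂ sin²(Δλ/2) = 0.0953 + (0.2761)(0.7879)(0.6808) = 0.24338.
Central angle c = 2·arcsin(√a) = 1.03185 rad.
So the angular separation is 59.12°.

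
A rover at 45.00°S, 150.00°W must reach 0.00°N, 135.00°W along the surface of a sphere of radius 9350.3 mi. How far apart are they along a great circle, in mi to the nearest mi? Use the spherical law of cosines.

7657 mi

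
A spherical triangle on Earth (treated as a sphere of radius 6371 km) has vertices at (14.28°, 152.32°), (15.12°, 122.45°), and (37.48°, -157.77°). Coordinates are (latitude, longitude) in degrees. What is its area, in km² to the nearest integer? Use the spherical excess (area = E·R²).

Side lengths (central angles): a = 1.2717, b = 0.8693, c = 0.5041 rad; semiperimeter s = 1.3226.
By l'Huilier's theorem, tan(E/4) = √[tan(s/2) tan((s−a)/2) tan((s−b)/2) tan((s−c)/2)], giving spherical excess E = 0.1778 rad.
Area = E·R² = 0.1778 × (6371)² ≈ 7218121 km².

7218121 km²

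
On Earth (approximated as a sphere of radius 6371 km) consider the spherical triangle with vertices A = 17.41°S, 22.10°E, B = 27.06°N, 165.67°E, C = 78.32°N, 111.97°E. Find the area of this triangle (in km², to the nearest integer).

Side lengths (central angles): a = 0.9858, b = 1.8677, c = 2.5319 rad; semiperimeter s = 2.6927.
By l'Huilier's theorem, tan(E/4) = √[tan(s/2) tan((s−a)/2) tan((s−b)/2) tan((s−c)/2)], giving spherical excess E = 1.5930 rad.
Area = E·R² = 1.5930 × (6371)² ≈ 64660559 km².

64660559 km²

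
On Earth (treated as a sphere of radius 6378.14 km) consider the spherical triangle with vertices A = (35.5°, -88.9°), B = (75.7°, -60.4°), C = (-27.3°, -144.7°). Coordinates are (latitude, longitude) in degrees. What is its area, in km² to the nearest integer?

22263324 km²

Side lengths (central angles): a = 2.0072, b = 1.4300, c = 0.7386 rad; semiperimeter s = 2.0879.
By l'Huilier's theorem, tan(E/4) = √[tan(s/2) tan((s−a)/2) tan((s−b)/2) tan((s−c)/2)], giving spherical excess E = 0.5473 rad.
Area = E·R² = 0.5473 × (6378.14)² ≈ 22263324 km².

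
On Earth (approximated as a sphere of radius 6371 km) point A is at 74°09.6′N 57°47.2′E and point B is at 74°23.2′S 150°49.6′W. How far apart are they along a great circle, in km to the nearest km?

19161 km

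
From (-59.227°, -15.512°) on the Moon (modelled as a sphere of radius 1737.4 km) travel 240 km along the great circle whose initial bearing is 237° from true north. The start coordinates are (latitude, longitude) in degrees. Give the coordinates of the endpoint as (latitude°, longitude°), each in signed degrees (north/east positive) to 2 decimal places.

-62.80°, -30.14°

Angular distance δ = d/R = 240/1737.4 = 0.13814 rad; initial bearing θ = 4.1364 rad.
sin φ₂ = sin φ₁ cos δ + cos φ₁ sin δ cos θ = (-0.8592)(0.9905) + (0.5116)(0.1377)(-0.5446) = -0.8894, so φ₂ = -62.80°.
Δλ = atan2(sin θ sin δ cos φ₁, cos δ − sin φ₁ sin φ₂) = atan2(-0.0591, 0.2263) = -14.632°.
λ₂ = -15.512° − 14.632° = -30.14°.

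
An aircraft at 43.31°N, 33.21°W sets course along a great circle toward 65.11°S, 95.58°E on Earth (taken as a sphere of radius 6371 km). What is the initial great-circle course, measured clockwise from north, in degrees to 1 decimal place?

145.6°

With φ₁ = 0.7559, φ₂ = -1.1364, Δλ = 2.2478 rad, the forward-azimuth formula gives
θ = atan2( sin Δλ cos φ₂ , cos φ₁ sin φ₂ − sin φ₁ cos φ₂ cos Δλ ) = atan2(0.3281, -0.4792) = 145.61°.
So the initial bearing is 145.6°.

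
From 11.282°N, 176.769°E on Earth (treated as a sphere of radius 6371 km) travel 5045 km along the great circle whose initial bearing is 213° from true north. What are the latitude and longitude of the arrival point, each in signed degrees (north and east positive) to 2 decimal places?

Angular distance δ = d/R = 5045/6371 = 0.79187 rad; initial bearing θ = 3.7176 rad.
sin φ₂ = sin φ₁ cos δ + cos φ₁ sin δ cos θ = (0.1956)(0.7025) + (0.9807)(0.7117)(-0.8387) = -0.4479, so φ₂ = -26.61°.
Δλ = atan2(sin θ sin δ cos φ₁, cos δ − sin φ₁ sin φ₂) = atan2(-0.3801, 0.7901) = -25.691°.
λ₂ = 176.769° − 25.691° = 151.08°.

-26.61°, 151.08°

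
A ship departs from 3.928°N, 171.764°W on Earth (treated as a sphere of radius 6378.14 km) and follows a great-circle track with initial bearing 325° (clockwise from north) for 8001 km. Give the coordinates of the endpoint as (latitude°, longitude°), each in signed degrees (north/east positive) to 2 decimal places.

Angular distance δ = d/R = 8001/6378.14 = 1.25444 rad; initial bearing θ = 5.6723 rad.
sin φ₂ = sin φ₁ cos δ + cos φ₁ sin δ cos θ = (0.0685)(0.3111) + (0.9977)(0.9504)(0.8192) = 0.7980, so φ₂ = 52.94°.
Δλ = atan2(sin θ sin δ cos φ₁, cos δ − sin φ₁ sin φ₂) = atan2(-0.5438, 0.2564) = -64.754°.
λ₂ = -171.764° − 64.754° = -236.52° → 123.48° after wrapping to (−180°, 180°].

52.94°, 123.48°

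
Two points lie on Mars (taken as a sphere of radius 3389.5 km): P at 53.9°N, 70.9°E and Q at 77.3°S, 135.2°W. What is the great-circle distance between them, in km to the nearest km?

9155 km

With latitudes φ₁ = 53.900°, φ₂ = -77.300° and longitude difference Δλ = 153.900°:
Haversine: a = sin²(Δφ/2) + cos φ₁ cos φ₂ sin²(Δλ/2) = 0.8293 + (0.5892)(0.2198)(0.9490) = 0.95227.
Central angle c = 2·arcsin(√a) = 2.70111 rad.
Distance = R·c = 3389.5 × 2.7011 ≈ 9155 km.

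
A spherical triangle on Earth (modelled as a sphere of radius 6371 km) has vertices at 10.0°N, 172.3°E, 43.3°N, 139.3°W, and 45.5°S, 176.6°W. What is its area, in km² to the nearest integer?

Side lengths (central angles): a = 1.6543, b = 0.9842, c = 0.9336 rad; semiperimeter s = 1.7861.
By l'Huilier's theorem, tan(E/4) = √[tan(s/2) tan((s−a)/2) tan((s−b)/2) tan((s−c)/2)], giving spherical excess E = 0.4998 rad.
Area = E·R² = 0.4998 × (6371)² ≈ 20287324 km².

20287324 km²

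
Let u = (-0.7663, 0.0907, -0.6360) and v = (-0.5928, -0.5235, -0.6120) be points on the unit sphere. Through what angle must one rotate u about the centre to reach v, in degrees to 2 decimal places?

u·v = 0.7960; |u| = 1.0000, |v| = 1.0000.
cos θ = (u·v)/(|u||v|) = 0.7960, so θ = 37.25°.

37.25°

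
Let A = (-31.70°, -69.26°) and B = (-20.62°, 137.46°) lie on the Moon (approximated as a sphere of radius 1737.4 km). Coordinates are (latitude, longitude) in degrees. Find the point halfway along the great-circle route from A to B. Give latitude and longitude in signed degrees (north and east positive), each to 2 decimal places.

The central angle between A and B is δ = 2.1249 rad.
With f = 0.5, the slerp weights are sin((1−f)δ)/sin δ = 1.0273 and sin(fδ)/sin δ = 1.0273.
Weighted sum of the unit vectors: (1.0273)·(0.3013,-0.7957,-0.5255) + (1.0273)·(-0.6896,0.6328,-0.3522) = (-0.3989, -0.1673, -0.9016).
Converting back: φ = atan2(z, √(x²+y²)) = -64.37°, λ = atan2(y, x) = -157.24°.

-64.37°, -157.24°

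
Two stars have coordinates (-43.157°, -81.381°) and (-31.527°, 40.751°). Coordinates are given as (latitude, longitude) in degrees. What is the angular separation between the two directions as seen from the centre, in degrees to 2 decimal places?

88.46°

In radians: φ₁ = -0.7532, φ₂ = -0.5502, Δλ = 122.132° = 2.1316 rad.
Haversine: a = sin²(Δφ/2) + cos φ₁ cos φ₂ sin²(Δλ/2) = 0.0103 + (0.7295)(0.8524)(0.7659) = 0.48653.
Central angle c = 2·arcsin(√a) = 1.54385 rad.
So the angular separation is 88.46°.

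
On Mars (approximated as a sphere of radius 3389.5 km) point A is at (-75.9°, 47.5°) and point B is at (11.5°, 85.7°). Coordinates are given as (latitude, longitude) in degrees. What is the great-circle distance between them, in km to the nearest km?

In radians: φ₁ = -1.3247, φ₂ = 0.2007, Δλ = 38.200° = 0.6667 rad.
cos c = sin φ₁ sin φ₂ + cos φ₁ cos φ₂ cos Δλ = (-0.9699)(0.1994) + (0.2436)(0.9799)(0.7859) = -0.00576,
so c = arccos(-0.00576) = 1.57655 rad.
Distance = R·c = 3389.5 × 1.5766 ≈ 5344 km.

5344 km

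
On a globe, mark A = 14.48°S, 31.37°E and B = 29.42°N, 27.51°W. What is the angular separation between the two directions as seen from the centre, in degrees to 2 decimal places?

71.76°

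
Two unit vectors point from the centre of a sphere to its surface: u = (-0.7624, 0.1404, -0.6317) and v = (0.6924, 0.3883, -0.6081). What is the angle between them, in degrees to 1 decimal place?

u·v = -0.0892; |u| = 1.0000, |v| = 1.0000.
cos θ = (u·v)/(|u||v|) = -0.0892, so θ = 95.1°.

95.1°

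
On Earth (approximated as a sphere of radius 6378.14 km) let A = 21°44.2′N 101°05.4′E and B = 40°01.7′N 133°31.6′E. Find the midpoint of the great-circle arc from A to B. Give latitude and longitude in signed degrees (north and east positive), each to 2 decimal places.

The central angle between A and B is δ = 0.5763 rad.
With f = 0.5, the slerp weights are sin((1−f)δ)/sin δ = 0.5215 and sin(fδ)/sin δ = 0.5215.
Weighted sum of the unit vectors: (0.5215)·(-0.1787,0.9115,0.3703) + (0.5215)·(-0.5273,0.5552,0.6432) = (-0.3682, 0.7649, 0.5285).
Converting back: φ = atan2(z, √(x²+y²)) = 31.91°, λ = atan2(y, x) = 115.70°.

31.91°, 115.70°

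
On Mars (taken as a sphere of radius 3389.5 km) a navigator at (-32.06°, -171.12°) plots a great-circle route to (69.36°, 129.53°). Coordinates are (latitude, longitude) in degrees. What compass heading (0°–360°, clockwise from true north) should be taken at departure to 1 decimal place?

Δλ = -59.350° = -1.0359 rad.
y = sin Δλ · cos φ₂ = (-0.8603)(0.3525) = -0.3033
x = cos φ₁ sin φ₂ − sin φ₁ cos φ₂ cos Δλ = (0.8475)(0.9358) − (-0.5308)(0.3525)(0.5098) = 0.8885
θ = atan2(y, x) = -18.85°; adding 360° gives 341.2°.

341.2°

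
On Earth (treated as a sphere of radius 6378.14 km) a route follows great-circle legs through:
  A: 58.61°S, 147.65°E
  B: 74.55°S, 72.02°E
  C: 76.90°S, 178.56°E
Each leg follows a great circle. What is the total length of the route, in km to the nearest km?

Leg A→B: central angle 0.5409 rad, distance 3450.1 km.
Leg B→C: central angle 0.3986 rad, distance 2542.6 km.
Total: 3450.1 + 2542.6 ≈ 5993 km.

5993 km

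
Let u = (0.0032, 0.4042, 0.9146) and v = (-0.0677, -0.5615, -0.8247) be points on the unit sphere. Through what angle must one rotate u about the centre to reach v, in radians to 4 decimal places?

2.9490 rad

u·v = -0.9814; |u| = 0.9999, |v| = 1.0000.
cos θ = (u·v)/(|u||v|) = -0.9815, so θ = 2.9490 rad.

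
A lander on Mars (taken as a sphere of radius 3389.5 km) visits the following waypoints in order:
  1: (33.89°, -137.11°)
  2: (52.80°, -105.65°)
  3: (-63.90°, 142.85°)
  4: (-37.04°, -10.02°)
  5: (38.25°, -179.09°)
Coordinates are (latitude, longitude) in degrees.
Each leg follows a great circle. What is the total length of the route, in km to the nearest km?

Leg 1→2: central angle 0.5110 rad, distance 1732.0 km.
Leg 2→3: central angle 2.5197 rad, distance 8540.6 km.
Leg 3→4: central angle 1.3403 rad, distance 4543.1 km.
Leg 4→5: central angle 2.9892 rad, distance 10131.8 km.
Total: 1732.0 + 8540.6 + 4543.1 + 10131.8 ≈ 24948 km.

24948 km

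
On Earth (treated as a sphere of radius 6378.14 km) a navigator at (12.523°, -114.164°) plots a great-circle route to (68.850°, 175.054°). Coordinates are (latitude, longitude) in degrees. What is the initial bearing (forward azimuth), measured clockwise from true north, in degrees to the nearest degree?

339°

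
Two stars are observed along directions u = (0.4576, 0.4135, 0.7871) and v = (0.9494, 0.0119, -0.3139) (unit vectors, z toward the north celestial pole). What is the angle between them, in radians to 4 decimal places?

1.3773 rad

u·v = 0.1923; |u| = 1.0000, |v| = 1.0000.
cos θ = (u·v)/(|u||v|) = 0.1923, so θ = 1.3773 rad.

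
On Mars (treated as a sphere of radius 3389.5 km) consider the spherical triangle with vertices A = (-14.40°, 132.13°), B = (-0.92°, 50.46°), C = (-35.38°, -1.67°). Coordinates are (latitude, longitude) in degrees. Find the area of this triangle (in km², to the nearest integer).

Side lengths (central angles): a = 1.0359, b = 1.9852, c = 1.4260 rad; semiperimeter s = 2.2235.
By l'Huilier's theorem, tan(E/4) = √[tan(s/2) tan((s−a)/2) tan((s−b)/2) tan((s−c)/2)], giving spherical excess E = 1.0269 rad.
Area = E·R² = 1.0269 × (3389.5)² ≈ 11798174 km².

11798174 km²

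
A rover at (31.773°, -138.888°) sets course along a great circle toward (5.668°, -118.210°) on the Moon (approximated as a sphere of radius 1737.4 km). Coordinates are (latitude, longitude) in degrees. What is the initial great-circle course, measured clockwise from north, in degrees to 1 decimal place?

139.1°

Δλ = 20.678° = 0.3609 rad.
y = sin Δλ · cos φ₂ = (0.3531)(0.9951) = 0.3514
x = cos φ₁ sin φ₂ − sin φ₁ cos φ₂ cos Δλ = (0.8501)(0.0988) − (0.5266)(0.9951)(0.9356) = -0.4063
θ = atan2(y, x) = 139.14°, so the bearing is 139.1°.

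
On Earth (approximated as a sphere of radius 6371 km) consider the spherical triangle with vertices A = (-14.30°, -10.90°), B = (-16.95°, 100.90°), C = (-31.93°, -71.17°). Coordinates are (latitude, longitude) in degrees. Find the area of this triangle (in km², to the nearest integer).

Side lengths (central angles): a = 2.2782, b = 1.0022, c = 1.8465 rad; semiperimeter s = 2.5634.
By l'Huilier's theorem, tan(E/4) = √[tan(s/2) tan((s−a)/2) tan((s−b)/2) tan((s−c)/2)], giving spherical excess E = 1.6017 rad.
Area = E·R² = 1.6017 × (6371)² ≈ 65011391 km².

65011391 km²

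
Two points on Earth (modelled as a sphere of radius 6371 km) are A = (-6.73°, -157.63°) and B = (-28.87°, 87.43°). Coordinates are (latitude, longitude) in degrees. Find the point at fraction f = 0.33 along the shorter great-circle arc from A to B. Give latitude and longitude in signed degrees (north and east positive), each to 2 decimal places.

Central angle δ = 1.8861 rad. Interpolating on the sphere with fraction f = 0.33:
P = [sin((1−f)δ)·A + sin(fδ)·B] / sin δ = 1.0027·A + 0.6132·B in Cartesian coordinates,
giving P = (-0.8967, 0.1575, -0.4136), i.e. latitude -24.43°, longitude 170.04°.

-24.43°, 170.04°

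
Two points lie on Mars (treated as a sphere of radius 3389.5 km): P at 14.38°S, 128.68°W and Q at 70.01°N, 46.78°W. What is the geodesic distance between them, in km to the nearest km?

5961 km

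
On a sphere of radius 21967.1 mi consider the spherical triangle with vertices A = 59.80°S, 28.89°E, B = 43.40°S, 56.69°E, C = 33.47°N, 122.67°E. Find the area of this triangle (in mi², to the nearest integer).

Side lengths (central angles): a = 1.7034, b = 2.0994, c = 0.4100 rad; semiperimeter s = 2.1064.
By l'Huilier's theorem, tan(E/4) = √[tan(s/2) tan((s−a)/2) tan((s−b)/2) tan((s−c)/2)], giving spherical excess E = 0.1509 rad.
Area = E·R² = 0.1509 × (21967.1)² ≈ 72799255 mi².

72799255 mi²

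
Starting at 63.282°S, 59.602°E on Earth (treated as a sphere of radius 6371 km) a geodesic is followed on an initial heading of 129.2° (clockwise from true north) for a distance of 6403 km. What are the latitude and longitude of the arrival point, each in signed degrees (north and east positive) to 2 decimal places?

-45.95°, 169.40°

Angular distance δ = d/R = 6403/6371 = 1.00502 rad; initial bearing θ = 2.2550 rad.
sin φ₂ = sin φ₁ cos δ + cos φ₁ sin δ cos θ = (-0.8932)(0.5361) + (0.4496)(0.8442)(-0.6320) = -0.7187, so φ₂ = -45.95°.
Δλ = atan2(sin θ sin δ cos φ₁, cos δ − sin φ₁ sin φ₂) = atan2(0.2941, -0.1059) = 109.803°.
λ₂ = 59.602° + 109.803° = 169.40°.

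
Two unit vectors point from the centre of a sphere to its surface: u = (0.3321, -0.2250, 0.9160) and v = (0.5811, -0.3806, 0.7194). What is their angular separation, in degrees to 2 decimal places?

20.35°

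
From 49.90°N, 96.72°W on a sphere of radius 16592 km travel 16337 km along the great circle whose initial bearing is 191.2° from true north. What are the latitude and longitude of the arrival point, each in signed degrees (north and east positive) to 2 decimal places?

Angular distance δ = d/R = 16337/16592 = 0.98463 rad; initial bearing θ = 3.3371 rad.
sin φ₂ = sin φ₁ cos δ + cos φ₁ sin δ cos θ = (0.7649)(0.5532) + (0.6441)(0.8331)(-0.9810) = -0.1032, so φ₂ = -5.93°.
Δλ = atan2(sin θ sin δ cos φ₁, cos δ − sin φ₁ sin φ₂) = atan2(-0.1042, 0.6321) = -9.362°.
λ₂ = -96.720° − 9.362° = -106.08°.

-5.93°, -106.08°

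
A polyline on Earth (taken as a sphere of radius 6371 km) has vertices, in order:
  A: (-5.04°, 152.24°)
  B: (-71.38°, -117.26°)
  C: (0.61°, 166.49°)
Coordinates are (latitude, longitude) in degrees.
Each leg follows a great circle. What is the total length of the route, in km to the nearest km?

19082 km

Leg A→B: central angle 1.4902 rad, distance 9494.3 km.
Leg B→C: central angle 1.5050 rad, distance 9588.0 km.
Total: 9494.3 + 9588.0 ≈ 19082 km.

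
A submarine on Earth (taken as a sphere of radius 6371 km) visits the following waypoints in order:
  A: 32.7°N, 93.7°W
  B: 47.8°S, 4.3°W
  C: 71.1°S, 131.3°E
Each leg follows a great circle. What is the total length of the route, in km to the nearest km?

Leg A→B: central angle 1.9761 rad, distance 12589.7 km.
Leg B→C: central angle 0.9939 rad, distance 6332.3 km.
Total: 12589.7 + 6332.3 ≈ 18922 km.

18922 km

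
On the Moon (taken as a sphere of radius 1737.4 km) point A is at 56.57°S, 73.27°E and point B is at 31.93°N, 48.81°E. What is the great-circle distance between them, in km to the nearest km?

2757 km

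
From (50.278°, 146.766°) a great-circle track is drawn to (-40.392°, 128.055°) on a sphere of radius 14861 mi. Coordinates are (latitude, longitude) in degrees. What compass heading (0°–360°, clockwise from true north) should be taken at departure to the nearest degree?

With φ₁ = 0.8775, φ₂ = -0.7050, Δλ = -0.3266 rad, the forward-azimuth formula gives
θ = atan2( sin Δλ cos φ₂ , cos φ₁ sin φ₂ − sin φ₁ cos φ₂ cos Δλ ) = atan2(-0.2443, -0.9690) = -165.85°.
Adding 360° brings this into [0°, 360°): 194°.

194°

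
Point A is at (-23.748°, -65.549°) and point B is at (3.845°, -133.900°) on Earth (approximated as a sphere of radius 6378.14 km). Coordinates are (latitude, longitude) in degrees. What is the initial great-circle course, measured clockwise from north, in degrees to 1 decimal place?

Δλ = -68.351° = -1.1929 rad.
y = sin Δλ · cos φ₂ = (-0.9295)(0.9977) = -0.9274
x = cos φ₁ sin φ₂ − sin φ₁ cos φ₂ cos Δλ = (0.9153)(0.0671) − (-0.4027)(0.9977)(0.3689) = 0.2096
θ = atan2(y, x) = -77.26°; adding 360° gives 282.7°.

282.7°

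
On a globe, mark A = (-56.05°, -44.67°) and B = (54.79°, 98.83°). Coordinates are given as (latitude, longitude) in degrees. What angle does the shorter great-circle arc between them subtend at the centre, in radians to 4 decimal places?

2.7836 rad

Let φ₁ = -0.9783 rad, φ₂ = 0.9563 rad, and Δλ = 2.5045 rad.
cos c = sin φ₁ sin φ₂ + cos φ₁ cos φ₂ cos Δλ = (-0.8295)(0.8170) + (0.5585)(0.5766)(-0.8039) = -0.93660,
so c = arccos(-0.93660) = 2.78359 rad.
So the angular separation is 2.7836 rad.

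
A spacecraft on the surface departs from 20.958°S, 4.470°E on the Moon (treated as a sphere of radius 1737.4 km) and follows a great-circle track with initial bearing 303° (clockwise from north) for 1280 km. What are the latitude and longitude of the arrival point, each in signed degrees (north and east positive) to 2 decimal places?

4.40°, -29.94°

Angular distance δ = d/R = 1280/1737.4 = 0.73673 rad; initial bearing θ = 5.2883 rad.
sin φ₂ = sin φ₁ cos δ + cos φ₁ sin δ cos θ = (-0.3577)(0.7407) + (0.9338)(0.6719)(0.5446) = 0.0768, so φ₂ = 4.40°.
Δλ = atan2(sin θ sin δ cos φ₁, cos δ − sin φ₁ sin φ₂) = atan2(-0.5262, 0.7681) = -34.413°.
λ₂ = 4.470° − 34.413° = -29.94°.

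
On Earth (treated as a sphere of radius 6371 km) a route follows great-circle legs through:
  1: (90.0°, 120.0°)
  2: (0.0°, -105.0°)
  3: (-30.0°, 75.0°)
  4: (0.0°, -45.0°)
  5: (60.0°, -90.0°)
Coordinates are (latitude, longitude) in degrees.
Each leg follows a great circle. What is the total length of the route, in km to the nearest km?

Leg 1→2: central angle 1.5708 rad, distance 10007.5 km.
Leg 2→3: central angle 2.6180 rad, distance 16679.2 km.
Leg 3→4: central angle 2.0186 rad, distance 12860.7 km.
Leg 4→5: central angle 1.2094 rad, distance 7705.3 km.
Total: 10007.5 + 16679.2 + 12860.7 + 7705.3 ≈ 47253 km.

47253 km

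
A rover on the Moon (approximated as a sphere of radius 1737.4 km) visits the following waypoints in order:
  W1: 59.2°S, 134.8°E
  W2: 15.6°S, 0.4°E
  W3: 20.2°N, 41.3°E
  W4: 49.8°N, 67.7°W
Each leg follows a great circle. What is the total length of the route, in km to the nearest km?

Leg W1→W2: central angle 1.6851 rad, distance 2927.7 km.
Leg W2→W3: central angle 0.9393 rad, distance 1631.9 km.
Leg W3→W4: central angle 1.5042 rad, distance 2613.4 km.
Total: 2927.7 + 1631.9 + 2613.4 ≈ 7173 km.

7173 km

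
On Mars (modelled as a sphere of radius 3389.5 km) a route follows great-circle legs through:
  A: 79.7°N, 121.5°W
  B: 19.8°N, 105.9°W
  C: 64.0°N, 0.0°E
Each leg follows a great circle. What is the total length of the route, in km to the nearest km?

8239 km

Leg A→B: central angle 1.0526 rad, distance 3567.8 km.
Leg B→C: central angle 1.3781 rad, distance 4671.2 km.
Total: 3567.8 + 4671.2 ≈ 8239 km.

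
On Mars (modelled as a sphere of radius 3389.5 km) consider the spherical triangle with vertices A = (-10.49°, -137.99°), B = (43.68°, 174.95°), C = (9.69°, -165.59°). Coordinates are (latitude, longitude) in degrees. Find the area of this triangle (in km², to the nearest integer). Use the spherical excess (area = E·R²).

Side lengths (central angles): a = 0.6626, b = 0.5947, c = 1.2039 rad; semiperimeter s = 1.2306.
By l'Huilier's theorem, tan(E/4) = √[tan(s/2) tan((s−a)/2) tan((s−b)/2) tan((s−c)/2)], giving spherical excess E = 0.1204 rad.
Area = E·R² = 0.1204 × (3389.5)² ≈ 1382690 km².

1382690 km²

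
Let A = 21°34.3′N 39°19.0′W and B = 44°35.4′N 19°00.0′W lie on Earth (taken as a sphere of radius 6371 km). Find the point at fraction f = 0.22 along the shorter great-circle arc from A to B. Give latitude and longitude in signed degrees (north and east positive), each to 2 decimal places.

26.88°, -35.68°

The central angle between A and B is δ = 0.4967 rad.
With f = 0.22, the slerp weights are sin((1−f)δ)/sin δ = 0.7928 and sin(fδ)/sin δ = 0.2289.
Weighted sum of the unit vectors: (0.7928)·(0.7195,-0.5892,0.3677) + (0.2289)·(0.6733,-0.2319,0.7020) = (0.7245, -0.5202, 0.4522).
Converting back: φ = atan2(z, √(x²+y²)) = 26.88°, λ = atan2(y, x) = -35.68°.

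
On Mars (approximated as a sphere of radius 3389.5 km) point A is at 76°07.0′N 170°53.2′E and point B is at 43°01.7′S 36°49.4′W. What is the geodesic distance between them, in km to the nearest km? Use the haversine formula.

8569 km

Let φ₁ = 1.3285 rad, φ₂ = -0.7510 rad, and Δλ = 2.6580 rad.
Haversine: a = sin²(Δφ/2) + cos φ₁ cos φ₂ sin²(Δλ/2) = 0.7435 + (0.2399)(0.7310)(0.9427) = 0.90886.
Central angle c = 2·arcsin(√a) = 2.52822 rad.
Distance = R·c = 3389.5 × 2.5282 ≈ 8569 km.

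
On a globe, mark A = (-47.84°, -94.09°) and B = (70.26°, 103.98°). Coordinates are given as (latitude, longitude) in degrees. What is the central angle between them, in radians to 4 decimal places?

Let φ₁ = -0.8350 rad, φ₂ = 1.2263 rad, and Δλ = -2.8262 rad.
cos c = sin φ₁ sin φ₂ + cos φ₁ cos φ₂ cos Δλ = (-0.7413)(0.9412) + (0.6712)(0.3378)(-0.9507) = -0.91323,
so c = arccos(-0.91323) = 2.72194 rad.
So the angular separation is 2.7219 rad.

2.7219 rad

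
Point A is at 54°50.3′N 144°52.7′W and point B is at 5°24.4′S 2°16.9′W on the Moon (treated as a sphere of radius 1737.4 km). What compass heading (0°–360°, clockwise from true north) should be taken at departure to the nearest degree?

46°

Δλ = 142.597° = 2.4888 rad.
y = sin Δλ · cos φ₂ = (0.6074)(0.9956) = 0.6047
x = cos φ₁ sin φ₂ − sin φ₁ cos φ₂ cos Δλ = (0.5759)(-0.0942) − (0.8175)(0.9956)(-0.7944) = 0.5923
θ = atan2(y, x) = 45.60°, so the bearing is 46°.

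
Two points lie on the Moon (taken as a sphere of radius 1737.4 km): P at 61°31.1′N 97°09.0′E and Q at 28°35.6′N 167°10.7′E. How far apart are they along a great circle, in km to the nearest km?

Let φ₁ = 1.0737 rad, φ₂ = 0.4990 rad, and Δλ = 1.2222 rad.
Haversine: a = sin²(Δφ/2) + cos φ₁ cos φ₂ sin²(Δλ/2) = 0.0803 + (0.4769)(0.8780)(0.3292) = 0.21816.
Central angle c = 2·arcsin(√a) = 0.97196 rad.
Distance = R·c = 1737.4 × 0.9720 ≈ 1689 km.

1689 km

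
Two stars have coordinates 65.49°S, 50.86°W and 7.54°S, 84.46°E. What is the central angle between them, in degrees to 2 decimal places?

With latitudes φ₁ = -65.490°, φ₂ = -7.540° and longitude difference Δλ = 135.320°:
cos c = sin φ₁ sin φ₂ + cos φ₁ cos φ₂ cos Δλ = (-0.9099)(-0.1312) + (0.4149)(0.9914)(-0.7110) = -0.17303,
so c = arccos(-0.17303) = 1.74471 rad.
So the angular separation is 99.96°.

99.96°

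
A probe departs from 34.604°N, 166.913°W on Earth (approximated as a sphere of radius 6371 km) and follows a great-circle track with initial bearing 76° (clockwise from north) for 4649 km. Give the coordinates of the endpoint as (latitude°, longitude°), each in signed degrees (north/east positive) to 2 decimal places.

33.78°, -115.81°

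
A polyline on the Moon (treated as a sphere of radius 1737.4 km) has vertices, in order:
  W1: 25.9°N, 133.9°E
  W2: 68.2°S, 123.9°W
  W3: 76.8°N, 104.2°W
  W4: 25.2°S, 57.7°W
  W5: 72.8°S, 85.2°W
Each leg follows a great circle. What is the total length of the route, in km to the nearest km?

Leg W1→W2: central angle 2.0671 rad, distance 3591.3 km.
Leg W2→W3: central angle 2.5394 rad, distance 4412.0 km.
Leg W3→W4: central angle 1.8466 rad, distance 3208.3 km.
Leg W4→W5: central angle 0.8710 rad, distance 1513.3 km.
Total: 3591.3 + 4412.0 + 3208.3 + 1513.3 ≈ 12725 km.

12725 km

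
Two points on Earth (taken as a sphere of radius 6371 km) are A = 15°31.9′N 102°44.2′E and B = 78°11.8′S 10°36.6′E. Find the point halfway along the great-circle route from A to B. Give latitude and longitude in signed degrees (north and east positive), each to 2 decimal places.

The central angle between A and B is δ = 1.8436 rad.
With f = 0.5, the slerp weights are sin((1−f)δ)/sin δ = 0.8273 and sin(fδ)/sin δ = 0.8273.
Weighted sum of the unit vectors: (0.8273)·(-0.2124,0.9398,0.2678) + (0.8273)·(0.2011,0.0377,-0.9789) = (-0.0094, 0.8086, -0.5883).
Converting back: φ = atan2(z, √(x²+y²)) = -36.03°, λ = atan2(y, x) = 90.67°.

-36.03°, 90.67°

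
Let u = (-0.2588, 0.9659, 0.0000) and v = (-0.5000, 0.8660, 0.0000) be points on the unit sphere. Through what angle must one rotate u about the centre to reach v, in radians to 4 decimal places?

0.2618 rad

u·v = 0.9659; |u| = 1.0000, |v| = 1.0000.
cos θ = (u·v)/(|u||v|) = 0.9659, so θ = 0.2618 rad.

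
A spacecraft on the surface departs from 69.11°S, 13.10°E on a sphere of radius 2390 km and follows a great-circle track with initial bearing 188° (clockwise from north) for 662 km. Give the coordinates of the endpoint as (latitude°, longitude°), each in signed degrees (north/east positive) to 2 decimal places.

-84.39°, -9.83°

Angular distance δ = d/R = 662/2390 = 0.27699 rad; initial bearing θ = 3.2812 rad.
sin φ₂ = sin φ₁ cos δ + cos φ₁ sin δ cos θ = (-0.9343)(0.9619) + (0.3566)(0.2735)(-0.9903) = -0.9952, so φ₂ = -84.39°.
Δλ = atan2(sin θ sin δ cos φ₁, cos δ − sin φ₁ sin φ₂) = atan2(-0.0136, 0.0321) = -22.925°.
λ₂ = 13.100° − 22.925° = -9.83°.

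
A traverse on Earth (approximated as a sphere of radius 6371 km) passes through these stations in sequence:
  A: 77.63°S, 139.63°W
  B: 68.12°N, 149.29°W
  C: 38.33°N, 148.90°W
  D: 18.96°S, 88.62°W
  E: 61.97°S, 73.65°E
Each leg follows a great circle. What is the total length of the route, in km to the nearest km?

39355 km

Leg A→B: central angle 2.5458 rad, distance 16219.5 km.
Leg B→C: central angle 0.5199 rad, distance 3312.6 km.
Leg C→D: central angle 1.4037 rad, distance 8943.1 km.
Leg D→E: central angle 1.7078 rad, distance 10880.1 km.
Total: 16219.5 + 3312.6 + 8943.1 + 10880.1 ≈ 39355 km.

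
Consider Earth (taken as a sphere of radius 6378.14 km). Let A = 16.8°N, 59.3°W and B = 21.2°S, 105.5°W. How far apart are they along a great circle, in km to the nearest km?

6581 km

In radians: φ₁ = 0.2932, φ₂ = -0.3700, Δλ = -46.200° = -0.8063 rad.
cos c = sin φ₁ sin φ₂ + cos φ₁ cos φ₂ cos Δλ = (0.2890)(-0.3616) + (0.9573)(0.9323)(0.6921) = 0.51324,
so c = arccos(0.51324) = 1.03184 rad.
Distance = R·c = 6378.14 × 1.0318 ≈ 6581 km.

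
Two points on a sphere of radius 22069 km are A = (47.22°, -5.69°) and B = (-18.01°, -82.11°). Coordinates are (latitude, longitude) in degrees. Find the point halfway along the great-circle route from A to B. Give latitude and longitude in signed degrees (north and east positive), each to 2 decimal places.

18.20°, -51.38°

The central angle between A and B is δ = 1.6461 rad.
With f = 0.5, the slerp weights are sin((1−f)δ)/sin δ = 0.7353 and sin(fδ)/sin δ = 0.7353.
Weighted sum of the unit vectors: (0.7353)·(0.6758,-0.0673,0.7340) + (0.7353)·(0.1305,-0.9420,-0.3092) = (0.5930, -0.7422, 0.3124).
Converting back: φ = atan2(z, √(x²+y²)) = 18.20°, λ = atan2(y, x) = -51.38°.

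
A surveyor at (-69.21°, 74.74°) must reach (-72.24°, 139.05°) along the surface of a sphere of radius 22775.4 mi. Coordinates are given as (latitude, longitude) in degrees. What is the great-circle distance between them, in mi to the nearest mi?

8110 mi

Let φ₁ = -1.2079 rad, φ₂ = -1.2608 rad, and Δλ = 1.1224 rad.
Haversine: a = sin²(Δφ/2) + cos φ₁ cos φ₂ sin²(Δλ/2) = 0.0007 + (0.3549)(0.3050)(0.2832) = 0.03137.
Central angle c = 2·arcsin(√a) = 0.35609 rad.
Distance = R·c = 22775.4 × 0.3561 ≈ 8110 mi.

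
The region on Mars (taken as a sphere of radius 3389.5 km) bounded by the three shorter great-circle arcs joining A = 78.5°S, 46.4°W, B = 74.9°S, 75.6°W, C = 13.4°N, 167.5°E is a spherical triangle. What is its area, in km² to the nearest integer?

2013806 km²

Side lengths (central angles): a = 1.9160, b = 1.9693, c = 0.1310 rad; semiperimeter s = 2.0082.
By l'Huilier's theorem, tan(E/4) = √[tan(s/2) tan((s−a)/2) tan((s−b)/2) tan((s−c)/2)], giving spherical excess E = 0.1753 rad.
Area = E·R² = 0.1753 × (3389.5)² ≈ 2013806 km².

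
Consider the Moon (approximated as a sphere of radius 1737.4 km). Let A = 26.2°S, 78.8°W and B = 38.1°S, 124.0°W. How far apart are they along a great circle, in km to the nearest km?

1202 km

In radians: φ₁ = -0.4573, φ₂ = -0.6650, Δλ = -45.200° = -0.7889 rad.
Haversine: a = sin²(Δφ/2) + cos φ₁ cos φ₂ sin²(Δλ/2) = 0.0107 + (0.8973)(0.7869)(0.1477) = 0.11502.
Central angle c = 2·arcsin(√a) = 0.69202 rad.
Distance = R·c = 1737.4 × 0.6920 ≈ 1202 km.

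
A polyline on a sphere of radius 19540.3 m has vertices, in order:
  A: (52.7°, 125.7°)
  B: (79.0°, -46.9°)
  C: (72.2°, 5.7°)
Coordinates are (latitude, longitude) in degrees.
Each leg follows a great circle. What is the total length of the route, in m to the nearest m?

21240 m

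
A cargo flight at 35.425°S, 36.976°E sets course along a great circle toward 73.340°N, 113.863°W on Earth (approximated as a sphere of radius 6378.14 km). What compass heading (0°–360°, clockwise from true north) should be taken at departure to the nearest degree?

348°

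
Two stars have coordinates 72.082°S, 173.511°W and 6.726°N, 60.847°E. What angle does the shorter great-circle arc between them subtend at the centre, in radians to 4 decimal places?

In radians: φ₁ = -1.2581, φ₂ = 0.1174, Δλ = -125.642° = -2.1929 rad.
cos c = sin φ₁ sin φ₂ + cos φ₁ cos φ₂ cos Δλ = (-0.9515)(0.1171) + (0.3077)(0.9931)(-0.5827) = -0.28948,
so c = arccos(-0.28948) = 1.86448 rad.
So the angular separation is 1.8645 rad.

1.8645 rad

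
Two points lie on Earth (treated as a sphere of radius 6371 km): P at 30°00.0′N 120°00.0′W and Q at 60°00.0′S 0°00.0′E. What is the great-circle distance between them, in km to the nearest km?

14512 km

In radians: φ₁ = 0.5236, φ₂ = -1.0472, Δλ = 120.000° = 2.0944 rad.
Haversine: a = sin²(Δφ/2) + cos φ₁ cos φ₂ sin²(Δλ/2) = 0.5000 + (0.8660)(0.5000)(0.7500) = 0.82476.
Central angle c = 2·arcsin(√a) = 2.27775 rad.
Distance = R·c = 6371 × 2.2777 ≈ 14512 km.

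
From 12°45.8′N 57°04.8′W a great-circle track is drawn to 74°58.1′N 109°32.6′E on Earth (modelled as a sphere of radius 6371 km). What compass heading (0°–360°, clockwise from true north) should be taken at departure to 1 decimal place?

3.4°

With φ₁ = 0.2228, φ₂ = 1.3084, Δλ = 2.9081 rad, the forward-azimuth formula gives
θ = atan2( sin Δλ cos φ₂ , cos φ₁ sin φ₂ − sin φ₁ cos φ₂ cos Δλ ) = atan2(0.0600, 0.9977) = 3.44°.
So the initial bearing is 3.4°.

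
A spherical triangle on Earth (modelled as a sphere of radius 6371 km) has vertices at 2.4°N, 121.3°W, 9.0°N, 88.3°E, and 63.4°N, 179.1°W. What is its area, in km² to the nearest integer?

Side lengths (central angles): a = 1.4507, b = 1.2913, c = 2.5896 rad; semiperimeter s = 2.6658.
By l'Huilier's theorem, tan(E/4) = √[tan(s/2) tan((s−a)/2) tan((s−b)/2) tan((s−c)/2)], giving spherical excess E = 1.1641 rad.
Area = E·R² = 1.1641 × (6371)² ≈ 47250927 km².

47250927 km²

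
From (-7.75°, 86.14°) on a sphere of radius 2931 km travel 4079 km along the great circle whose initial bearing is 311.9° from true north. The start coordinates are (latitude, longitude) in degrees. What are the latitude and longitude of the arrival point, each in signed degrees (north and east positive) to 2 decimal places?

38.84°, 16.04°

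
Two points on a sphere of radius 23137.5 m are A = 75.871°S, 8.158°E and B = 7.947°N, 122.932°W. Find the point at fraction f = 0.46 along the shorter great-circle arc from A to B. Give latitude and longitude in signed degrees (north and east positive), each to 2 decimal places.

-48.48°, -108.71°

Central angle δ = 1.8681 rad. Interpolating on the sphere with fraction f = 0.46:
P = [sin((1−f)δ)·A + sin(fδ)·B] / sin δ = 0.8850·A + 0.7922·B in Cartesian coordinates,
giving P = (-0.2127, -0.6278, -0.7487), i.e. latitude -48.48°, longitude -108.71°.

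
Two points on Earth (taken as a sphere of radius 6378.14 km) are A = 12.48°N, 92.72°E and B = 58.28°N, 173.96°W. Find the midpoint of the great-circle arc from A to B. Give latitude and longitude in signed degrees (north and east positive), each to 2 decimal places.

The central angle between A and B is δ = 1.4161 rad.
With f = 0.5, the slerp weights are sin((1−f)δ)/sin δ = 0.6582 and sin(fδ)/sin δ = 0.6582.
Weighted sum of the unit vectors: (0.6582)·(-0.0463,0.9753,0.2161) + (0.6582)·(-0.5228,-0.0553,0.8506) = (-0.3746, 0.6055, 0.7021).
Converting back: φ = atan2(z, √(x²+y²)) = 44.60°, λ = atan2(y, x) = 121.75°.

44.60°, 121.75°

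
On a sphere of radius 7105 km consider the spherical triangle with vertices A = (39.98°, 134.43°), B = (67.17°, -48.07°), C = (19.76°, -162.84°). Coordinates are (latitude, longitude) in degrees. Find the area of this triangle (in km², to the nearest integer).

38367449 km²

Side lengths (central angles): a = 1.4115, b = 0.9913, c = 1.2712 rad; semiperimeter s = 1.8370.
By l'Huilier's theorem, tan(E/4) = √[tan(s/2) tan((s−a)/2) tan((s−b)/2) tan((s−c)/2)], giving spherical excess E = 0.7600 rad.
Area = E·R² = 0.7600 × (7105)² ≈ 38367449 km².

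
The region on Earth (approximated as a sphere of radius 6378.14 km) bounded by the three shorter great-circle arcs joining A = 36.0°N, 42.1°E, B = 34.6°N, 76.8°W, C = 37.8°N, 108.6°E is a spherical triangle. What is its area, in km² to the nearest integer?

40723661 km²

Side lengths (central angles): a = 1.8749, b = 0.9082, c = 1.5589 rad; semiperimeter s = 2.1710.
By l'Huilier's theorem, tan(E/4) = √[tan(s/2) tan((s−a)/2) tan((s−b)/2) tan((s−c)/2)], giving spherical excess E = 1.0011 rad.
Area = E·R² = 1.0011 × (6378.14)² ≈ 40723661 km².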